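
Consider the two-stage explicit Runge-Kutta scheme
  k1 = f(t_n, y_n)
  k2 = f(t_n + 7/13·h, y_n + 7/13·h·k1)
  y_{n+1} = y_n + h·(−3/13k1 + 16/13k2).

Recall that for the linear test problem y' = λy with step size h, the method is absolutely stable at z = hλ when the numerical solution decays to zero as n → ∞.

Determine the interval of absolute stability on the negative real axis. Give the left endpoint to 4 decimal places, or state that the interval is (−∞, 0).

Test eqn y'=λy, z=hλ:
  k1=λy_n ⇒ h·k1=z·y_n;  k2=λ(1+7/13z)y_n ⇒ h·k2=z(1+7/13z)y_n
  y_{n+1}/y_n = 1 − 3/13z + 16/13z(1+7/13z) = 1 + z + 112/169z²
  ⇒ R(z) = 1 + z + 112/169z².

Find x<0 with |R(x)|<1.
x=-1.08: |R|=0.6930
R=1: x+112/169x²=0 ⇒ x=−169/112=-1.5089; min R=1−1/(4·112/169)=0.6228>−1
Confirm numerically:
  x=-1.419: |R|=0.91543 <1
  x=-1.054: |R|=0.68223 <1
  x=-0.936: |R|=0.64461 <1
  x=-0.692: |R|=0.62535 <1
  x=-2.000: |R|=1.65089 >1
  x=-1.765: |R|=1.29953 >1
  x=-1.731: |R|=1.25475 >1
Interval (-1.5089, 0).

(-1.5089, 0).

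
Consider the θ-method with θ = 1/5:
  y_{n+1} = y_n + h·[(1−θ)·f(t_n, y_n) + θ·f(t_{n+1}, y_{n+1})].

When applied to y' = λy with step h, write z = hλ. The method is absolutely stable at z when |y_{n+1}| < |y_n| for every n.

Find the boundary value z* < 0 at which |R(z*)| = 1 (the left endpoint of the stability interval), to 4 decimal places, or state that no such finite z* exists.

Set f=λy, z=hλ:
  y_{n+1} = y_n + z·[4/5·y_n + 1/5·y_{n+1}] ⇒ (1 − 1/5z)y_{n+1} = (1 + 4/5z)y_n
  so R(z) = (1 + 4/5z)/(1 − 1/5z).

Boundary: |R(x)|=1, x<0.
x=-1.66: |R|=0.2462
R=−1: 1+4/5x = −1+1/5x ⇒ -3/5x=2 ⇒ x=2/(-3/5)=-3.3333
Confirm numerically:
  x=-2.731: |R|=0.76627 <1
  x=-2.437: |R|=0.63843 <1
  x=-1.769: |R|=0.30669 <1
  x=-3.672: |R|=1.11716 >1
  x=-3.541: |R|=1.07294 >1
  x=-3.522: |R|=1.06642 >1
Interval (-3.3333, 0).

z* = -3.3333.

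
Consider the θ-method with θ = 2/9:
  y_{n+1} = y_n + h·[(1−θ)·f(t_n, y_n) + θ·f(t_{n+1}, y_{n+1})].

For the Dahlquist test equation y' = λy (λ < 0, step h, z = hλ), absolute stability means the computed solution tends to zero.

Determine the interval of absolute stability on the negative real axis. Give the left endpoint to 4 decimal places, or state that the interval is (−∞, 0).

(-3.6000, 0).

Test eqn y'=λy, z=hλ:
  y_{n+1} = y_n + z·[7/9·y_n + 2/9·y_{n+1}] ⇒ (1 − 2/9z)y_{n+1} = (1 + 7/9z)y_n
  so R(z) = (1 + 7/9z)/(1 − 2/9z).

Need |R(x)|<1, x<0.
x=-1.58: |R|=0.1694
R=−1: 1+7/9x = −1+2/9x ⇒ -5/9x=2 ⇒ x=2/(-5/9)=-3.6000
Confirm numerically:
  x=-2.813: |R|=0.73096 <1
  x=-2.390: |R|=0.56096 <1
  x=-2.130: |R|=0.44570 <1
  x=-1.632: |R|=0.19765 <1
  x=-4.167: |R|=1.16355 >1
  x=-4.101: |R|=1.14562 >1
So |R|<1 on (-3.6000, 0).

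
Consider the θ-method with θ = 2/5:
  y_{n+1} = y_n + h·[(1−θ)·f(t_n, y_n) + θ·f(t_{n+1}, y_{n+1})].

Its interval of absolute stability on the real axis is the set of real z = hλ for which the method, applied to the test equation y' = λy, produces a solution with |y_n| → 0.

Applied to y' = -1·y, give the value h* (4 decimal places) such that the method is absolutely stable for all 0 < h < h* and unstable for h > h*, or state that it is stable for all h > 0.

(-10.0000,0); λ=-1 ⇒ h* = (10)/1 = 10.0000.

With y'=λy (z=hλ):
  y_{n+1} = y_n + z·[3/5·y_n + 2/5·y_{n+1}] ⇒ (1 − 2/5z)y_{n+1} = (1 + 3/5z)y_n
  Hence R(z) = (1 + 3/5z)/(1 − 2/5z).

Find x<0 with |R(x)|<1.
x=-1.15: |R|=0.2123
R=−1: 1+3/5x = −1+2/5x ⇒ -1/5x=2 ⇒ x=2/(-1/5)=-10.0000
Confirm numerically:
  x=-9.767: |R|=0.99050 <1
  x=-5.640: |R|=0.73219 <1
  x=-5.507: |R|=0.71943 <1
  x=-5.316: |R|=0.70036 <1
  x=-10.398: |R|=1.01543 >1
  x=-10.254: |R|=1.00996 >1
  x=-10.158: |R|=1.00624 >1
Stable set (-10.0000, 0).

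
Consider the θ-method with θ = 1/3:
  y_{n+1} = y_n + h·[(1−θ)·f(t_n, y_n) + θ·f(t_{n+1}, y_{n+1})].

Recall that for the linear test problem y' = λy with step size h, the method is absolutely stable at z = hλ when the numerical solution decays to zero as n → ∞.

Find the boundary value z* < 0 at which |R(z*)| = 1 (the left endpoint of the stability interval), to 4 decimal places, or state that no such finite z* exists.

z* = -6.0000.

With y'=λy (z=hλ):
  y_{n+1} = y_n + z·[2/3·y_n + 1/3·y_{n+1}] ⇒ (1 − 1/3z)y_{n+1} = (1 + 2/3z)y_n
  Hence R(z) = (1 + 2/3z)/(1 − 1/3z).

Boundary: |R(x)|=1, x<0.
x=-1.77: |R|=0.1132
R=−1: 1+2/3x = −1+1/3x ⇒ -1/3x=2 ⇒ x=2/(-1/3)=-6.0000
Confirm numerically:
  x=-4.933: |R|=0.86550 <1
  x=-4.766: |R|=0.84110 <1
  x=-4.689: |R|=0.82950 <1
  x=-6.569: |R|=1.05946 >1
  x=-6.122: |R|=1.01337 >1
  x=-6.087: |R|=1.00957 >1
Stable set (-6.0000, 0).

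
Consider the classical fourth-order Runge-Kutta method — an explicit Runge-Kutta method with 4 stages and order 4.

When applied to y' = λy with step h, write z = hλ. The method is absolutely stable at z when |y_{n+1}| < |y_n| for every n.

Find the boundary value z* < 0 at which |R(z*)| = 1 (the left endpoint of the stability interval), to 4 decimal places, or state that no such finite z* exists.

Test eqn y'=λy, z=hλ:
  order 4, 4-stage ⇒ R(z)=1+z+z^2/2+z^3/6+z^4/24
  (e.g. R(-0.93)=0.39956, |R|=0.39956)

Solve |R(x)|<1 on ℝ⁻.
x=-0.93: |R|=0.3996
|R(-1.89)|=0.3025 |R(-1.44)|=0.2783 |R(-0.89)|=0.4147
Bisect:
  x_lo=-3.3420 |R|=2.2192  x_hi=-0.3072 |R|=0.7355
  mid=-1.82463 |R|=0.28939 →hi
  mid=-2.58333 |R|=0.73582 →hi
  mid=-2.96268 |R|=1.30208 →lo
  mid=-2.77300 |R|=0.98162 →hi
  mid=-2.86784 |R|=1.13175 →lo
  mid=-2.82042 |R|=1.05426 →lo
  mid=-2.79671 |R|=1.01735 →lo
  mid=-2.78486 |R|=0.99934 →hi
  ...
  [-2.78541,-2.78523] ⇒ x*=-2.7853
Interval (-2.7853, 0).

left endpoint -2.7853.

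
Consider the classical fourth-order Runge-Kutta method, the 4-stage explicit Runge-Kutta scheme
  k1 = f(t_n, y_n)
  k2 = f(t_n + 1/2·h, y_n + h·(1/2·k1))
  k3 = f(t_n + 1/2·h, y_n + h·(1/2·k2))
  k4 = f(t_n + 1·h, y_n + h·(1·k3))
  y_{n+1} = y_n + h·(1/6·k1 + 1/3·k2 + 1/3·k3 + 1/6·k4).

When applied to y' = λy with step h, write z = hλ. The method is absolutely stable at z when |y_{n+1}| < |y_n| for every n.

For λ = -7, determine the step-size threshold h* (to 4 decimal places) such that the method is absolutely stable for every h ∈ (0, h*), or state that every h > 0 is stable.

Set f=λy, z=hλ:
  order 4, 4-stage ⇒ R(z)=1+z+z^2/2+z^3/6+z^4/24
  (e.g. R(-0.63)=0.53334, |R|=0.53334)

Find x<0 with |R(x)|<1.
x=-0.63: |R|=0.5333
|R(-3.07)|=1.5212 |R(-2.34)|=0.5116 |R(-1)|=0.3750
Bisect:
  x_lo=-3.1447 |R|=1.6916  x_hi=-0.1483 |R|=0.8622
  mid=-1.64649 |R|=0.27127 →hi
  mid=-2.39559 |R|=0.55478 →hi
  mid=-2.77015 |R|=0.97740 →hi
  mid=-2.95742 |R|=1.29209 →lo
  mid=-2.86379 |R|=1.12494 →lo
  mid=-2.81697 |R|=1.04881 →lo
  mid=-2.79356 |R|=1.01253 →lo
  mid=-2.78185 |R|=0.99482 →hi
  mid=-2.78770 |R|=1.00364 →lo
  ...
  [-2.78533,-2.78514] ⇒ x*=-2.7853
So |R|<1 on (-2.7853, 0).

(-2.7853,0); λ=-7 ⇒ h* = 0.3979.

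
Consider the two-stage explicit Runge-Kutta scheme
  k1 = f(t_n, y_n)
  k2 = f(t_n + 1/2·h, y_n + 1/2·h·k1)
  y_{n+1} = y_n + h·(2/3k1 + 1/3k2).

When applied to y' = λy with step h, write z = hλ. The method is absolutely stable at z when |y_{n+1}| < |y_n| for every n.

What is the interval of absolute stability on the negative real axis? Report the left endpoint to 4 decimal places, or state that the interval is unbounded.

On y'=λy, z=hλ:
  k1=λy_n ⇒ h·k1=z·y_n;  k2=λ(1+1/2z)y_n ⇒ h·k2=z(1+1/2z)y_n
  y_{n+1}/y_n = 1 + 2/3z + 1/3z(1+1/2z) = 1 + z + 1/6z²
  R(z) = 1 + z + 1/6z².

Boundary: |R(x)|=1, x<0.
x=-1.7: |R|=0.2183
R=1: x+1/6x²=0 ⇒ x=−6=-6.0000; min R=1−1/(4·1/6)=-0.5000>−1
Confirm numerically:
  x=-5.510: |R|=0.55002 <1
  x=-4.076: |R|=0.30704 <1
  x=-3.991: |R|=0.33632 <1
  x=-3.500: |R|=0.45833 <1
  x=-6.517: |R|=1.56155 >1
  x=-6.389: |R|=1.41422 >1
Stable set (-6.0000, 0).

(-6.0000, 0).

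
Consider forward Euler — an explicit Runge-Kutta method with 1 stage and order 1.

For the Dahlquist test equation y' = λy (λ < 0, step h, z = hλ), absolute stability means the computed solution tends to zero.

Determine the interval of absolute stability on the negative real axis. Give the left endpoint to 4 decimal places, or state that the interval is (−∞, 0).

Set f=λy, z=hλ:
  order 1, 1-stage ⇒ R(z)=1+z
  (e.g. R(-0.45)=0.55000, |R|=0.55000)

Solve |R(x)|<1 on ℝ⁻.
x=-0.45: |R|=0.5500
|R(-2.22)|=1.2200 |R(-2.08)|=1.0800 |R(-1.21)|=0.2100
Bisect:
  x_lo=-2.7070 |R|=1.7070  x_hi=-0.3387 |R|=0.6613
  mid=-1.52288 |R|=0.52288 →hi
  mid=-2.11495 |R|=1.11495 →lo
  mid=-1.81892 |R|=0.81892 →hi
  mid=-1.96693 |R|=0.96693 →hi
  mid=-2.04094 |R|=1.04094 →lo
  mid=-2.00394 |R|=1.00394 →lo
  mid=-1.98544 |R|=0.98544 →hi
  ...
  [-2.00004,-1.99989] ⇒ x*=-2.0000
Interval (-2.0000, 0).

(-2.0000, 0).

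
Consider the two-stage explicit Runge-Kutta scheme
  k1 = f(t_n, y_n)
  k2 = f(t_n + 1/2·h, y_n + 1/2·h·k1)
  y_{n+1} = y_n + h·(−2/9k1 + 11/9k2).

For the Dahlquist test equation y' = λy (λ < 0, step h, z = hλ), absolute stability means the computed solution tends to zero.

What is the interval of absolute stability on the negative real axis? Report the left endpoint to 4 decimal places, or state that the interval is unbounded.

With y'=λy (z=hλ):
  k1=λy_n ⇒ h·k1=z·y_n;  k2=λ(1+1/2z)y_n ⇒ h·k2=z(1+1/2z)y_n
  y_{n+1}/y_n = 1 − 2/9z + 11/9z(1+1/2z) = 1 + z + 11/18z²
  R(z) = 1 + z + 11/18z².

Solve |R(x)|<1 on ℝ⁻.
x=-1.66: |R|=1.0240
R=1: x+11/18x²=0 ⇒ x=−18/11=-1.6364; min R=1−1/(4·11/18)=0.5909>−1
Confirm numerically:
  x=-1.307: |R|=0.73693 <1
  x=-1.143: |R|=0.65539 <1
  x=-1.003: |R|=0.61178 <1
  x=-0.994: |R|=0.60980 <1
  x=-1.928: |R|=1.34361 >1
  x=-1.819: |R|=1.20302 >1
Stable set (-1.6364, 0).

(-1.6364, 0).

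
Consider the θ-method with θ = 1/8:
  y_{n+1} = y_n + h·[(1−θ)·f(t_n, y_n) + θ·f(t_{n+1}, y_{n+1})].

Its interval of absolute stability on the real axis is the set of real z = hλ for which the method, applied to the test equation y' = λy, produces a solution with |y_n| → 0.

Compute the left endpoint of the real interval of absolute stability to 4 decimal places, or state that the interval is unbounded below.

On y'=λy, z=hλ:
  y_{n+1} = y_n + z·[7/8·y_n + 1/8·y_{n+1}] ⇒ (1 − 1/8z)y_{n+1} = (1 + 7/8z)y_n
  Hence R(z) = (1 + 7/8z)/(1 − 1/8z).

Need |R(x)|<1, x<0.
x=-0.56: |R|=0.4766
R=−1: 1+7/8x = −1+1/8x ⇒ -3/4x=2 ⇒ x=2/(-3/4)=-2.6667
Confirm numerically:
  x=-1.559: |R|=0.30474 <1
  x=-1.437: |R|=0.21818 <1
  x=-1.091: |R|=0.03993 <1
  x=-2.979: |R|=1.17069 >1
  x=-2.841: |R|=1.09649 >1
  x=-2.697: |R|=1.01701 >1
Interval (-2.6667, 0).

z* = -2.6667.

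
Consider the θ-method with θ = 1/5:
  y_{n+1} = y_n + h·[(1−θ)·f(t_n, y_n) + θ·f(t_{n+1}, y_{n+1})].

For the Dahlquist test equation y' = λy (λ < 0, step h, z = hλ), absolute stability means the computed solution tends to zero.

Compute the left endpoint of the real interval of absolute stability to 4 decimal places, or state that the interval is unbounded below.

left endpoint -3.3333.

Test eqn y'=λy, z=hλ:
  y_{n+1} = y_n + z·[4/5·y_n + 1/5·y_{n+1}] ⇒ (1 − 1/5z)y_{n+1} = (1 + 4/5z)y_n
  R(z) = (1 + 4/5z)/(1 − 1/5z).

Find x<0 with |R(x)|<1.
x=-0.89: |R|=0.2445
R=−1: 1+4/5x = −1+1/5x ⇒ -3/5x=2 ⇒ x=2/(-3/5)=-3.3333
Confirm numerically:
  x=-3.015: |R|=0.88085 <1
  x=-1.934: |R|=0.39458 <1
  x=-1.765: |R|=0.30451 <1
  x=-1.561: |R|=0.18961 <1
  x=-3.732: |R|=1.13697 >1
  x=-3.636: |R|=1.10514 >1
So |R|<1 on (-3.3333, 0).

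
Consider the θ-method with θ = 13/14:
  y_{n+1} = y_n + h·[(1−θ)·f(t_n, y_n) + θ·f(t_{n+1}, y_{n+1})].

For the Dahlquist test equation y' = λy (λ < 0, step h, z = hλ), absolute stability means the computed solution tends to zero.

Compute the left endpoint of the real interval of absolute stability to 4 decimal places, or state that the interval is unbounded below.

Set f=λy, z=hλ:
  y_{n+1} = y_n + z·[1/14·y_n + 13/14·y_{n+1}] ⇒ (1 − 13/14z)y_{n+1} = (1 + 1/14z)y_n
  R(z) = (1 + 1/14z)/(1 − 13/14z).

Boundary: |R(x)|=1, x<0.
x=-1.76: |R|=0.3319
x=-2: |R|=0.3000
x=-10: |R|=0.0278
x=-100: |R|=0.0654
θ=13/14≥1/2 ⇒ |1+1/14x|<|1−13/14x| ∀x<0 ⇒ interval (−∞,0).

interval (−∞, 0).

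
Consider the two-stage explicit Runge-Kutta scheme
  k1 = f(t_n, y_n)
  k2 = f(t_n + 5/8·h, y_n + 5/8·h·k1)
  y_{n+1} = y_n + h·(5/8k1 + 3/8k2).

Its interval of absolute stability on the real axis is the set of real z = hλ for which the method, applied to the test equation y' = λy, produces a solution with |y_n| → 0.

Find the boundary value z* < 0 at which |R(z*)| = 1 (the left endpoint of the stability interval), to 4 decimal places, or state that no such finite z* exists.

left endpoint -4.2667.

Set f=λy, z=hλ:
  k1=λy_n ⇒ h·k1=z·y_n;  k2=λ(1+5/8z)y_n ⇒ h·k2=z(1+5/8z)y_n
  y_{n+1}/y_n = 1 + 5/8z + 3/8z(1+5/8z) = 1 + z + 15/64z²
  so R(z) = 1 + z + 15/64z².

Boundary: |R(x)|=1, x<0.
x=-1.56: |R|=0.0104
R=1: x+15/64x²=0 ⇒ x=−64/15=-4.2667; min R=1−1/(4·15/64)=-0.0667>−1
Confirm numerically:
  x=-3.663: |R|=0.48174 <1
  x=-2.404: |R|=0.04950 <1
  x=-2.354: |R|=0.05525 <1
  x=-4.806: |R|=1.60751 >1
  x=-4.548: |R|=1.29988 >1
  x=-4.445: |R|=1.18579 >1
Stable set (-4.2667, 0).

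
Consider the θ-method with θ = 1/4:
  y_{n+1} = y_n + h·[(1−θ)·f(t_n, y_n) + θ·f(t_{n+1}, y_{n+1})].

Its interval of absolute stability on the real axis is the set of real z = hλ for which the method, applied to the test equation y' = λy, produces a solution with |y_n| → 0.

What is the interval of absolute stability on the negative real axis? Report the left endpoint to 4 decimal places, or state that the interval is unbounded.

Test eqn y'=λy, z=hλ:
  y_{n+1} = y_n + z·[3/4·y_n + 1/4·y_{n+1}] ⇒ (1 − 1/4z)y_{n+1} = (1 + 3/4z)y_n
  R(z) = (1 + 3/4z)/(1 − 1/4z).

Need |R(x)|<1, x<0.
x=-0.52: |R|=0.5398
R=−1: 1+3/4x = −1+1/4x ⇒ -1/2x=2 ⇒ x=2/(-1/2)=-4.0000
Confirm numerically:
  x=-2.628: |R|=0.58600 <1
  x=-2.625: |R|=0.58491 <1
  x=-2.256: |R|=0.44246 <1
  x=-1.781: |R|=0.23231 <1
  x=-4.084: |R|=1.02078 >1
  x=-4.040: |R|=1.00995 >1
So |R|<1 on (-4.0000, 0).

z∈(-4.0000,0).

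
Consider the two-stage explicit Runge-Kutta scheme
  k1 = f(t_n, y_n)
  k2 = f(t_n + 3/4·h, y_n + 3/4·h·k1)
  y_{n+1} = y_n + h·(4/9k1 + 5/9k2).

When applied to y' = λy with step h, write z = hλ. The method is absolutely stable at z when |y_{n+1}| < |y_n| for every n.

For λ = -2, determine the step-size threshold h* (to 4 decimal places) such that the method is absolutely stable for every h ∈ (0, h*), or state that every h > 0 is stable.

(-2.4000,0); λ=-2 ⇒ h* = (12/5)/2 = 1.2000.

Set f=λy, z=hλ:
  k1=λy_n ⇒ h·k1=z·y_n;  k2=λ(1+3/4z)y_n ⇒ h·k2=z(1+3/4z)y_n
  y_{n+1}/y_n = 1 + 4/9z + 5/9z(1+3/4z) = 1 + z + 5/12z²
  R(z) = 1 + z + 5/12z².

Need |R(x)|<1, x<0.
x=-1.43: |R|=0.4220
R=1: x+5/12x²=0 ⇒ x=−12/5=-2.4000; min R=1−1/(4·5/12)=0.4000>−1
Confirm numerically:
  x=-2.375: |R|=0.97526 <1
  x=-2.238: |R|=0.84893 <1
  x=-1.725: |R|=0.51484 <1
  x=-1.678: |R|=0.49520 <1
  x=-2.997: |R|=1.74550 >1
  x=-2.426: |R|=1.02628 >1
So |R|<1 on (-2.4000, 0).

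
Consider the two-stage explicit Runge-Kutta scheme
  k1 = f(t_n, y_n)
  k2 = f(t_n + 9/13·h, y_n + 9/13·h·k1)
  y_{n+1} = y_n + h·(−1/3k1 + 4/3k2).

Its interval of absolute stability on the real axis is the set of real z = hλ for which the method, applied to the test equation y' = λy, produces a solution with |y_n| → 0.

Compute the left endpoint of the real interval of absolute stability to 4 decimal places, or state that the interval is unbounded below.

left endpoint -1.0833.

Test eqn y'=λy, z=hλ:
  k1=λy_n ⇒ h·k1=z·y_n;  k2=λ(1+9/13z)y_n ⇒ h·k2=z(1+9/13z)y_n
  y_{n+1}/y_n = 1 − 1/3z + 4/3z(1+9/13z) = 1 + z + 12/13z²
  so R(z) = 1 + z + 12/13z².

Need |R(x)|<1, x<0.
x=-1.15: |R|=1.0708
R=1: x+12/13x²=0 ⇒ x=−13/12=-1.0833; min R=1−1/(4·12/13)=0.7292>−1
Confirm numerically:
  x=-1.023: |R|=0.94303 <1
  x=-1.018: |R|=0.93861 <1
  x=-0.912: |R|=0.85576 <1
  x=-0.667: |R|=0.74367 <1
  x=-1.268: |R|=1.21615 >1
  x=-1.111: |R|=1.02837 >1
So |R|<1 on (-1.0833, 0).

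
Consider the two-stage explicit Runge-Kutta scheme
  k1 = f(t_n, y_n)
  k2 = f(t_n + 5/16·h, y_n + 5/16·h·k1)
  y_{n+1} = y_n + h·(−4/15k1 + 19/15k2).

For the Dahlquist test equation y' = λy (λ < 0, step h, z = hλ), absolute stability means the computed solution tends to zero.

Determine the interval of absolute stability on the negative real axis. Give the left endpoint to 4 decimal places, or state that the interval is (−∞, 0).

z∈(-2.5263,0).

Test eqn y'=λy, z=hλ:
  k1=λy_n ⇒ h·k1=z·y_n;  k2=λ(1+5/16z)y_n ⇒ h·k2=z(1+5/16z)y_n
  y_{n+1}/y_n = 1 − 4/15z + 19/15z(1+5/16z) = 1 + z + 19/48z²
  so R(z) = 1 + z + 19/48z².

Need |R(x)|<1, x<0.
x=-0.68: |R|=0.5030
R=1: x+19/48x²=0 ⇒ x=−48/19=-2.5263; min R=1−1/(4·19/48)=0.3684>−1
Confirm numerically:
  x=-2.472: |R|=0.94685 <1
  x=-2.153: |R|=0.68185 <1
  x=-1.884: |R|=0.52099 <1
  x=-1.313: |R|=0.36940 <1
  x=-2.713: |R|=1.20048 >1
  x=-2.680: |R|=1.16303 >1
So |R|<1 on (-2.5263, 0).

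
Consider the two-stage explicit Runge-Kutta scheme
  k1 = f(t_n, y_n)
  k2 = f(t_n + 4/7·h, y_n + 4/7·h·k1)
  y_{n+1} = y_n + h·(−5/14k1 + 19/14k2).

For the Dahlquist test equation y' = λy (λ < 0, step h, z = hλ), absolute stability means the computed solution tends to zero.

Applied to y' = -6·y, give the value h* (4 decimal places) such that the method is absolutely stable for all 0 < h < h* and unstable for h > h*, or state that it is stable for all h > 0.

(-1.2895,0); λ=-6 ⇒ h* = (49/38)/6 = 0.2149.

With y'=λy (z=hλ):
  k1=λy_n ⇒ h·k1=z·y_n;  k2=λ(1+4/7z)y_n ⇒ h·k2=z(1+4/7z)y_n
  y_{n+1}/y_n = 1 − 5/14z + 19/14z(1+4/7z) = 1 + z + 38/49z²
  R(z) = 1 + z + 38/49z².

Solve |R(x)|<1 on ℝ⁻.
x=-0.65: |R|=0.6777
R=1: x+38/49x²=0 ⇒ x=−49/38=-1.2895; min R=1−1/(4·38/49)=0.6776>−1
Confirm numerically:
  x=-1.074: |R|=0.82053 <1
  x=-0.954: |R|=0.75180 <1
  x=-0.951: |R|=0.75037 <1
  x=-0.538: |R|=0.68647 <1
  x=-1.499: |R|=1.24357 >1
  x=-1.404: |R|=1.12470 >1
So |R|<1 on (-1.2895, 0).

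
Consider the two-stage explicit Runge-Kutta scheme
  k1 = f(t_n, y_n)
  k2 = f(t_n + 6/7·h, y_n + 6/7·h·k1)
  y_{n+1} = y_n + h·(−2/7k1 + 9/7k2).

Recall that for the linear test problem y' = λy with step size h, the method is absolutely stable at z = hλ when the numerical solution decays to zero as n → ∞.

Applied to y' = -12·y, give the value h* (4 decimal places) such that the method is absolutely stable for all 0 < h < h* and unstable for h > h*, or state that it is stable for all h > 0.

Test eqn y'=λy, z=hλ:
  k1=λy_n ⇒ h·k1=z·y_n;  k2=λ(1+6/7z)y_n ⇒ h·k2=z(1+6/7z)y_n
  y_{n+1}/y_n = 1 − 2/7z + 9/7z(1+6/7z) = 1 + z + 54/49z²
  R(z) = 1 + z + 54/49z².

Need |R(x)|<1, x<0.
x=-0.51: |R|=0.7766
R=1: x+54/49x²=0 ⇒ x=−49/54=-0.9074; min R=1−1/(4·54/49)=0.7731>−1
Confirm numerically:
  x=-0.796: |R|=0.90227 <1
  x=-0.645: |R|=0.81348 <1
  x=-0.621: |R|=0.80399 <1
  x=-0.441: |R|=0.77333 <1
  x=-1.200: |R|=1.38694 >1
  x=-0.975: |R|=1.07263 >1
Interval (-0.9074, 0).

(-0.9074,0); λ=-12 ⇒ h* = (49/54)/12 = 0.0756.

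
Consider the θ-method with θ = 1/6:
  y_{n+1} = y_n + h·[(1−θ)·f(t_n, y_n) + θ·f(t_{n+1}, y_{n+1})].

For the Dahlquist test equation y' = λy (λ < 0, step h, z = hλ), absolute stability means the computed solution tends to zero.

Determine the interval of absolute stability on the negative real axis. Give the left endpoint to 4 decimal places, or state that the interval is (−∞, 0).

Test eqn y'=λy, z=hλ:
  y_{n+1} = y_n + z·[5/6·y_n + 1/6·y_{n+1}] ⇒ (1 − 1/6z)y_{n+1} = (1 + 5/6z)y_n
  R(z) = (1 + 5/6z)/(1 − 1/6z).

Find x<0 with |R(x)|<1.
x=-1.69: |R|=0.3186
R=−1: 1+5/6x = −1+1/6x ⇒ -2/3x=2 ⇒ x=2/(-2/3)=-3.0000
Confirm numerically:
  x=-2.634: |R|=0.83044 <1
  x=-1.661: |R|=0.30087 <1
  x=-1.410: |R|=0.14170 <1
  x=-1.346: |R|=0.09937 <1
  x=-3.450: |R|=1.19048 >1
  x=-3.365: |R|=1.15590 >1
Stable set (-3.0000, 0).

z∈(-3.0000,0).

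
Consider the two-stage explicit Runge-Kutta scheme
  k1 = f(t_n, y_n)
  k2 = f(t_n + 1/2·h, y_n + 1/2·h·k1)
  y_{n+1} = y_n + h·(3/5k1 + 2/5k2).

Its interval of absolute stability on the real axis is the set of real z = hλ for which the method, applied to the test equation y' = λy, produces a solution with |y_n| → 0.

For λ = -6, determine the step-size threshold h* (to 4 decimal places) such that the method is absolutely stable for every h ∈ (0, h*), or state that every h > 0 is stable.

Test eqn y'=λy, z=hλ:
  k1=λy_n ⇒ h·k1=z·y_n;  k2=λ(1+1/2z)y_n ⇒ h·k2=z(1+1/2z)y_n
  y_{n+1}/y_n = 1 + 3/5z + 2/5z(1+1/2z) = 1 + z + 1/5z²
  ⇒ R(z) = 1 + z + 1/5z².

Boundary: |R(x)|=1, x<0.
x=-1.58: |R|=0.0807
R=1: x+1/5x²=0 ⇒ x=−5=-5.0000; min R=1−1/(4·1/5)=-0.2500>−1
Confirm numerically:
  x=-4.943: |R|=0.94365 <1
  x=-4.489: |R|=0.54122 <1
  x=-4.209: |R|=0.33414 <1
  x=-2.358: |R|=0.24597 <1
  x=-5.590: |R|=1.65962 >1
  x=-5.295: |R|=1.31240 >1
So |R|<1 on (-5.0000, 0).

(-5.0000,0); λ=-6 ⇒ h* = (5)/6 = 0.8333.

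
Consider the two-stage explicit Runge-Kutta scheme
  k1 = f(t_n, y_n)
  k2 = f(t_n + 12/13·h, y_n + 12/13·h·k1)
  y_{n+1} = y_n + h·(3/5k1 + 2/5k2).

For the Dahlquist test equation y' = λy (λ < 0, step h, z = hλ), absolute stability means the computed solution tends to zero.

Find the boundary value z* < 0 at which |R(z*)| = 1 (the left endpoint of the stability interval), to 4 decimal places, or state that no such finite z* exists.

On y'=λy, z=hλ:
  k1=λy_n ⇒ h·k1=z·y_n;  k2=λ(1+12/13z)y_n ⇒ h·k2=z(1+12/13z)y_n
  y_{n+1}/y_n = 1 + 3/5z + 2/5z(1+12/13z) = 1 + z + 24/65z²
  so R(z) = 1 + z + 24/65z².

Need |R(x)|<1, x<0.
x=-1.5: |R|=0.3308
R=1: x+24/65x²=0 ⇒ x=−65/24=-2.7083; min R=1−1/(4·24/65)=0.3229>−1
Confirm numerically:
  x=-2.312: |R|=0.66167 <1
  x=-2.030: |R|=0.49156 <1
  x=-1.628: |R|=0.35060 <1
  x=-1.187: |R|=0.33323 <1
  x=-3.286: |R|=1.70088 >1
  x=-3.146: |R|=1.50839 >1
  x=-2.827: |R|=1.12387 >1
Interval (-2.7083, 0).

left endpoint -2.7083.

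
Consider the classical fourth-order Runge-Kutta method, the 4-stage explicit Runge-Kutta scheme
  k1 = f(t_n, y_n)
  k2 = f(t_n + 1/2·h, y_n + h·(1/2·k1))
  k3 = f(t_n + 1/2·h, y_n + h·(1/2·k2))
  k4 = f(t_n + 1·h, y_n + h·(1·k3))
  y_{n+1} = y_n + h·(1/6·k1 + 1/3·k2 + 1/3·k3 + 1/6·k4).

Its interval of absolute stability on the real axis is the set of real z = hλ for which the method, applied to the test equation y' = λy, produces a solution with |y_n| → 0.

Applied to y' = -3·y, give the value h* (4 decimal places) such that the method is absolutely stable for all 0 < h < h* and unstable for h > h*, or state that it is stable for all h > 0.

(-2.7853,0); λ=-3 ⇒ h* = 0.9284.

On y'=λy, z=hλ:
  order 4, 4-stage ⇒ R(z)=1+z+z^2/2+z^3/6+z^4/24
  (e.g. R(-0.82)=0.44314, |R|=0.44314)

Boundary: |R(x)|=1, x<0.
x=-0.82: |R|=0.4431
|R(-2.74)|=0.9338 |R(-1.35)|=0.2896 |R(-1.1)|=0.3442
Bisect:
  x_lo=-3.2734 |R|=2.0223  x_hi=-0.2480 |R|=0.7803
  mid=-1.76072 |R|=0.28005 →hi
  mid=-2.51707 |R|=0.66539 →hi
  mid=-2.89524 |R|=1.17882 →lo
  mid=-2.70615 |R|=0.88709 →hi
  mid=-2.80070 |R|=1.02347 →lo
  mid=-2.75343 |R|=0.95301 →hi
  mid=-2.77706 |R|=0.98766 →hi
  mid=-2.78888 |R|=1.00542 →lo
  mid=-2.78297 |R|=0.99650 →hi
  mid=-2.78593 |R|=1.00095 →lo
  ...
  [-2.78537,-2.78519] ⇒ x*=-2.7853
So |R|<1 on (-2.7853, 0).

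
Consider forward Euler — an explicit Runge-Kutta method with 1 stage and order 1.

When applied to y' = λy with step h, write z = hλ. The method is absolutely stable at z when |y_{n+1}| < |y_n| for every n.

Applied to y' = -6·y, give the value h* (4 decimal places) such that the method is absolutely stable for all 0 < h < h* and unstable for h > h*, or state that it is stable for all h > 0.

(-2.0000,0); λ=-6 ⇒ h* = 0.3333.

On y'=λy, z=hλ:
  order 1, 1-stage ⇒ R(z)=1+z
  (e.g. R(-0.97)=0.03000, |R|=0.03000)

Solve |R(x)|<1 on ℝ⁻.
x=-0.97: |R|=0.0300
|R(-2.21)|=1.2100 |R(-1.89)|=0.8900 |R(-0.71)|=0.2900
Bisect:
  x_lo=-2.3070 |R|=1.3070  x_hi=-0.0868 |R|=0.9132
  mid=-1.19687 |R|=0.19687 →hi
  mid=-1.75191 |R|=0.75191 →hi
  mid=-2.02944 |R|=1.02944 →lo
  mid=-1.89068 |R|=0.89068 →hi
  mid=-1.96006 |R|=0.96006 →hi
  mid=-1.99475 |R|=0.99475 →hi
  mid=-2.01209 |R|=1.01209 →lo
  mid=-2.00342 |R|=1.00342 →lo
  mid=-1.99908 |R|=0.99908 →hi
  mid=-2.00125 |R|=1.00125 →lo
  ...
  [-2.00003,-1.99990] ⇒ x*=-2.0000
So |R|<1 on (-2.0000, 0).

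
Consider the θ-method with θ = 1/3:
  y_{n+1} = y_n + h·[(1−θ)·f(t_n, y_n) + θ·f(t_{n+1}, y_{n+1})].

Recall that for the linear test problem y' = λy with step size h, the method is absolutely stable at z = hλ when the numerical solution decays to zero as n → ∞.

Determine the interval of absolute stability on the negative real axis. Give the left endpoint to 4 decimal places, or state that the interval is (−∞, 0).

On y'=λy, z=hλ:
  y_{n+1} = y_n + z·[2/3·y_n + 1/3·y_{n+1}] ⇒ (1 − 1/3z)y_{n+1} = (1 + 2/3z)y_n
  R(z) = (1 + 2/3z)/(1 − 1/3z).

Boundary: |R(x)|=1, x<0.
x=-1.42: |R|=0.0362
R=−1: 1+2/3x = −1+1/3x ⇒ -1/3x=2 ⇒ x=2/(-1/3)=-6.0000
Confirm numerically:
  x=-3.667: |R|=0.65007 <1
  x=-3.242: |R|=0.55815 <1
  x=-3.151: |R|=0.53682 <1
  x=-6.507: |R|=1.05333 >1
  x=-6.402: |R|=1.04276 >1
  x=-6.353: |R|=1.03774 >1
So |R|<1 on (-6.0000, 0).

z∈(-6.0000,0).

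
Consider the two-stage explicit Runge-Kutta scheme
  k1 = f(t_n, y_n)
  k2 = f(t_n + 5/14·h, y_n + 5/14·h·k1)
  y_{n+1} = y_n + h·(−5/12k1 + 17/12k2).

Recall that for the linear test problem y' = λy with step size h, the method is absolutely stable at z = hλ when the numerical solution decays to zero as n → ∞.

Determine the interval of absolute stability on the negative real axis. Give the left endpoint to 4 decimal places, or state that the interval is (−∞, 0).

z∈(-1.9765,0).

Test eqn y'=λy, z=hλ:
  k1=λy_n ⇒ h·k1=z·y_n;  k2=λ(1+5/14z)y_n ⇒ h·k2=z(1+5/14z)y_n
  y_{n+1}/y_n = 1 − 5/12z + 17/12z(1+5/14z) = 1 + z + 85/168z²
  so R(z) = 1 + z + 85/168z².

Find x<0 with |R(x)|<1.
x=-0.77: |R|=0.5300
R=1: x+85/168x²=0 ⇒ x=−168/85=-1.9765; min R=1−1/(4·85/168)=0.5059>−1
Confirm numerically:
  x=-1.425: |R|=0.60240 <1
  x=-1.341: |R|=0.56884 <1
  x=-1.118: |R|=0.51440 <1
  x=-1.015: |R|=0.50624 <1
  x=-2.432: |R|=1.56052 >1
  x=-2.315: |R|=1.39651 >1
Interval (-1.9765, 0).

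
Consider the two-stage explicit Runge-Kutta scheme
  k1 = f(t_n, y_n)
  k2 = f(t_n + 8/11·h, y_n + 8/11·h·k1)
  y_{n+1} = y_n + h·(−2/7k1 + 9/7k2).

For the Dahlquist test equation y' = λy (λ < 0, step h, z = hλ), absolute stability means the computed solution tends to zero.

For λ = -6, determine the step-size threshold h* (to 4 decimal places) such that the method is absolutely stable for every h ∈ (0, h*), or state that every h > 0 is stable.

(-1.0694,0); λ=-6 ⇒ h* = (77/72)/6 = 0.1782.

On y'=λy, z=hλ:
  k1=λy_n ⇒ h·k1=z·y_n;  k2=λ(1+8/11z)y_n ⇒ h·k2=z(1+8/11z)y_n
  y_{n+1}/y_n = 1 − 2/7z + 9/7z(1+8/11z) = 1 + z + 72/77z²
  R(z) = 1 + z + 72/77z².

Boundary: |R(x)|=1, x<0.
x=-0.6: |R|=0.7366
R=1: x+72/77x²=0 ⇒ x=−77/72=-1.0694; min R=1−1/(4·72/77)=0.7326>−1
Confirm numerically:
  x=-0.979: |R|=0.91720 <1
  x=-0.973: |R|=0.91225 <1
  x=-0.945: |R|=0.89004 <1
  x=-0.611: |R|=0.73808 <1
  x=-1.633: |R|=1.86053 >1
  x=-1.552: |R|=1.70029 >1
Stable set (-1.0694, 0).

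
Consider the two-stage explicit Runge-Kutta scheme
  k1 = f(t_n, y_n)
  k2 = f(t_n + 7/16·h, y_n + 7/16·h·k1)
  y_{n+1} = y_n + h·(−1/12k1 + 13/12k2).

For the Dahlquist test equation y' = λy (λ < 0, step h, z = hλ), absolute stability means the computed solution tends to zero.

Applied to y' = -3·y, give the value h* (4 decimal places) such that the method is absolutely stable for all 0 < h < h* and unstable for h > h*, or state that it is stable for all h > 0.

(-2.1099,0); λ=-3 ⇒ h* = (192/91)/3 = 0.7033.

On y'=λy, z=hλ:
  k1=λy_n ⇒ h·k1=z·y_n;  k2=λ(1+7/16z)y_n ⇒ h·k2=z(1+7/16z)y_n
  y_{n+1}/y_n = 1 − 1/12z + 13/12z(1+7/16z) = 1 + z + 91/192z²
  Hence R(z) = 1 + z + 91/192z².

Find x<0 with |R(x)|<1.
x=-0.91: |R|=0.4825
R=1: x+91/192x²=0 ⇒ x=−192/91=-2.1099; min R=1−1/(4·91/192)=0.4725>−1
Confirm numerically:
  x=-1.977: |R|=0.87548 <1
  x=-1.262: |R|=0.49285 <1
  x=-1.185: |R|=0.48054 <1
  x=-1.025: |R|=0.47295 <1
  x=-2.565: |R|=1.55328 >1
  x=-2.291: |R|=1.19666 >1
So |R|<1 on (-2.1099, 0).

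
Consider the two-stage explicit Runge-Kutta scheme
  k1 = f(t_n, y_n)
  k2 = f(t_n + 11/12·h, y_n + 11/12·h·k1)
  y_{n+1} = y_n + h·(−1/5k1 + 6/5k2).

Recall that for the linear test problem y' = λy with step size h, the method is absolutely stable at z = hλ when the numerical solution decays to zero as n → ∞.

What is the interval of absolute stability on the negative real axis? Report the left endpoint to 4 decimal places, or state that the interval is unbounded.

z∈(-0.9091,0).

Set f=λy, z=hλ:
  k1=λy_n ⇒ h·k1=z·y_n;  k2=λ(1+11/12z)y_n ⇒ h·k2=z(1+11/12z)y_n
  y_{n+1}/y_n = 1 − 1/5z + 6/5z(1+11/12z) = 1 + z + 11/10z²
  so R(z) = 1 + z + 11/10z².

Boundary: |R(x)|=1, x<0.
x=-0.45: |R|=0.7728
R=1: x+11/10x²=0 ⇒ x=−10/11=-0.9091; min R=1−1/(4·11/10)=0.7727>−1
Confirm numerically:
  x=-0.676: |R|=0.82667 <1
  x=-0.480: |R|=0.77344 <1
  x=-0.372: |R|=0.78022 <1
  x=-1.481: |R|=1.93170 >1
  x=-1.003: |R|=1.10361 >1
So |R|<1 on (-0.9091, 0).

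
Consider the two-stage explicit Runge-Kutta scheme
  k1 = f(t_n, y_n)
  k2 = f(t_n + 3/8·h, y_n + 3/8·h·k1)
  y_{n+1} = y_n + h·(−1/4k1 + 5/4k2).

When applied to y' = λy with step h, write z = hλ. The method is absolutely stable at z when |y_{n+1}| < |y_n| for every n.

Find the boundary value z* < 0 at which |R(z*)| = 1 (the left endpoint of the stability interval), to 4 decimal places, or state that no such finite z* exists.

Set f=λy, z=hλ:
  k1=λy_n ⇒ h·k1=z·y_n;  k2=λ(1+3/8z)y_n ⇒ h·k2=z(1+3/8z)y_n
  y_{n+1}/y_n = 1 − 1/4z + 5/4z(1+3/8z) = 1 + z + 15/32z²
  ⇒ R(z) = 1 + z + 15/32z².

Boundary: |R(x)|=1, x<0.
x=-0.9: |R|=0.4797
R=1: x+15/32x²=0 ⇒ x=−32/15=-2.1333; min R=1−1/(4·15/32)=0.4667>−1
Confirm numerically:
  x=-1.512: |R|=0.55963 <1
  x=-1.498: |R|=0.55388 <1
  x=-0.986: |R|=0.46972 <1
  x=-2.732: |R|=1.76667 >1
  x=-2.363: |R|=1.25439 >1
  x=-2.349: |R|=1.23747 >1
Interval (-2.1333, 0).

z* = -2.1333.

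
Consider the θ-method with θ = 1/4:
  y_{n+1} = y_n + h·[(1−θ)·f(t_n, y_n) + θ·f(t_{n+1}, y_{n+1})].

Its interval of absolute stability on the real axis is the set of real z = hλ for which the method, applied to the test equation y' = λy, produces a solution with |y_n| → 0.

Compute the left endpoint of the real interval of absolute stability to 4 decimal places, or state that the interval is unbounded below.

z* = -4.0000.

Set f=λy, z=hλ:
  y_{n+1} = y_n + z·[3/4·y_n + 1/4·y_{n+1}] ⇒ (1 − 1/4z)y_{n+1} = (1 + 3/4z)y_n
  R(z) = (1 + 3/4z)/(1 − 1/4z).

Need |R(x)|<1, x<0.
x=-0.76: |R|=0.3613
R=−1: 1+3/4x = −1+1/4x ⇒ -1/2x=2 ⇒ x=2/(-1/2)=-4.0000
Confirm numerically:
  x=-3.744: |R|=0.93388 <1
  x=-3.447: |R|=0.85148 <1
  x=-2.935: |R|=0.69286 <1
  x=-2.359: |R|=0.48388 <1
  x=-4.521: |R|=1.12229 >1
  x=-4.127: |R|=1.03125 >1
So |R|<1 on (-4.0000, 0).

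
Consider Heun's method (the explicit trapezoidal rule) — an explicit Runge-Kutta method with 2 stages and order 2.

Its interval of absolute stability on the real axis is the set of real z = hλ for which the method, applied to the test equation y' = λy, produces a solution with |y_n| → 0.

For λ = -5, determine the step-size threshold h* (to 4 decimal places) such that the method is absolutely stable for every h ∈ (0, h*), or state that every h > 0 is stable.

(-2.0000,0); λ=-5 ⇒ h* = 0.4000.

With y'=λy (z=hλ):
  order 2, 2-stage ⇒ R(z)=1+z+z^2/2
  (e.g. R(-0.8)=0.52000, |R|=0.52000)

Solve |R(x)|<1 on ℝ⁻.
x=-0.8: |R|=0.5200
|R(-1.71)|=0.7520 |R(-1.38)|=0.5722 |R(-1.26)|=0.5338
Bisect:
  x_lo=-2.8028 |R|=2.1250  x_hi=-0.0689 |R|=0.9334
  mid=-1.43586 |R|=0.59499 →hi
  mid=-2.11932 |R|=1.12644 →lo
  mid=-1.77759 |R|=0.80232 →hi
  mid=-1.94845 |R|=0.94978 →hi
  mid=-2.03389 |R|=1.03446 →lo
  mid=-1.99117 |R|=0.99121 →hi
  mid=-2.01253 |R|=1.01261 →lo
  mid=-2.00185 |R|=1.00185 →lo
  mid=-1.99651 |R|=0.99652 →hi
  mid=-1.99918 |R|=0.99918 →hi
  ...
  [-2.00001,-1.99985] ⇒ x*=-2.0000
Stable set (-2.0000, 0).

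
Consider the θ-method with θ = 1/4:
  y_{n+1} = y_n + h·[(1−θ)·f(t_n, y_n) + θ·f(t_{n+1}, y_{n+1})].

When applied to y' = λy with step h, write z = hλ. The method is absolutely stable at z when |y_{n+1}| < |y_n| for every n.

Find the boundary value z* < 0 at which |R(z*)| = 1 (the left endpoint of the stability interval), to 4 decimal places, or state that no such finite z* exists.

Test eqn y'=λy, z=hλ:
  y_{n+1} = y_n + z·[3/4·y_n + 1/4·y_{n+1}] ⇒ (1 − 1/4z)y_{n+1} = (1 + 3/4z)y_n
  so R(z) = (1 + 3/4z)/(1 − 1/4z).

Need |R(x)|<1, x<0.
x=-1.28: |R|=0.0303
R=−1: 1+3/4x = −1+1/4x ⇒ -1/2x=2 ⇒ x=2/(-1/2)=-4.0000
Confirm numerically:
  x=-3.919: |R|=0.97954 <1
  x=-3.387: |R|=0.83403 <1
  x=-2.955: |R|=0.69950 <1
  x=-1.834: |R|=0.25746 <1
  x=-4.381: |R|=1.09092 >1
  x=-4.335: |R|=1.08038 >1
Interval (-4.0000, 0).

z* = -4.0000.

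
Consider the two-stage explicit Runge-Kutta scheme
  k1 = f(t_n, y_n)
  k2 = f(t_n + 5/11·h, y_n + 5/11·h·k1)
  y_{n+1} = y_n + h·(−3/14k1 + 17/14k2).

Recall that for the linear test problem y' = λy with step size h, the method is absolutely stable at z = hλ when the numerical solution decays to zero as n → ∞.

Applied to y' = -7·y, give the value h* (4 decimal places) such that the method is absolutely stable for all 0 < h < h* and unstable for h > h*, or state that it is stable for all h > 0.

Test eqn y'=λy, z=hλ:
  k1=λy_n ⇒ h·k1=z·y_n;  k2=λ(1+5/11z)y_n ⇒ h·k2=z(1+5/11z)y_n
  y_{n+1}/y_n = 1 − 3/14z + 17/14z(1+5/11z) = 1 + z + 85/154z²
  ⇒ R(z) = 1 + z + 85/154z².

Need |R(x)|<1, x<0.
x=-1.06: |R|=0.5602
R=1: x+85/154x²=0 ⇒ x=−154/85=-1.8118; min R=1−1/(4·85/154)=0.5471>−1
Confirm numerically:
  x=-1.596: |R|=0.80993 <1
  x=-1.072: |R|=0.56229 <1
  x=-1.032: |R|=0.55584 <1
  x=-2.263: |R|=1.56362 >1
  x=-1.843: |R|=1.03177 >1
Stable set (-1.8118, 0).

(-1.8118,0); λ=-7 ⇒ h* = (154/85)/7 = 0.2588.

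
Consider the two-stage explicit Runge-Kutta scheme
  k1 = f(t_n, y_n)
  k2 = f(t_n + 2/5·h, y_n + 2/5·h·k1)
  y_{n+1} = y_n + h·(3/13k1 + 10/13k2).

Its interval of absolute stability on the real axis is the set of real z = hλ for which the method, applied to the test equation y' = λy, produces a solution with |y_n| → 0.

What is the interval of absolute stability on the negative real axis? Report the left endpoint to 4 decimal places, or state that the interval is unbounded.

Test eqn y'=λy, z=hλ:
  k1=λy_n ⇒ h·k1=z·y_n;  k2=λ(1+2/5z)y_n ⇒ h·k2=z(1+2/5z)y_n
  y_{n+1}/y_n = 1 + 3/13z + 10/13z(1+2/5z) = 1 + z + 4/13z²
  so R(z) = 1 + z + 4/13z².

Find x<0 with |R(x)|<1.
x=-1.44: |R|=0.1980
R=1: x+4/13x²=0 ⇒ x=−13/4=-3.2500; min R=1−1/(4·4/13)=0.1875>−1
Confirm numerically:
  x=-3.129: |R|=0.88350 <1
  x=-2.389: |R|=0.36710 <1
  x=-2.300: |R|=0.32769 <1
  x=-2.025: |R|=0.23673 <1
  x=-3.842: |R|=1.69984 >1
  x=-3.738: |R|=1.56128 >1
  x=-3.583: |R|=1.36712 >1
So |R|<1 on (-3.2500, 0).

(-3.2500, 0).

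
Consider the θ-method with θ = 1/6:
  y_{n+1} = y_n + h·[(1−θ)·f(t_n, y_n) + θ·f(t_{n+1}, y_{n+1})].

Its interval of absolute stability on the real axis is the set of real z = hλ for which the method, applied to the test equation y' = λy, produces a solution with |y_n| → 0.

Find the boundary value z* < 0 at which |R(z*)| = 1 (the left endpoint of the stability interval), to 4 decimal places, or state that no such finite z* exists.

Test eqn y'=λy, z=hλ:
  y_{n+1} = y_n + z·[5/6·y_n + 1/6·y_{n+1}] ⇒ (1 − 1/6z)y_{n+1} = (1 + 5/6z)y_n
  so R(z) = (1 + 5/6z)/(1 − 1/6z).

Need |R(x)|<1, x<0.
x=-1.13: |R|=0.0491
R=−1: 1+5/6x = −1+1/6x ⇒ -2/3x=2 ⇒ x=2/(-2/3)=-3.0000
Confirm numerically:
  x=-2.943: |R|=0.97451 <1
  x=-2.897: |R|=0.95369 <1
  x=-1.917: |R|=0.45282 <1
  x=-3.504: |R|=1.21212 >1
  x=-3.356: |R|=1.15220 >1
  x=-3.130: |R|=1.05696 >1
Interval (-3.0000, 0).

left endpoint -3.0000.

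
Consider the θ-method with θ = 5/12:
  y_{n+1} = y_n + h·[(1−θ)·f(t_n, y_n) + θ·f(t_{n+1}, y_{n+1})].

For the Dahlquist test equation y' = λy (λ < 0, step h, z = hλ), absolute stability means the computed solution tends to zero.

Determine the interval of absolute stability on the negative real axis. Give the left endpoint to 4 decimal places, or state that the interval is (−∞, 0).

On y'=λy, z=hλ:
  y_{n+1} = y_n + z·[7/12·y_n + 5/12·y_{n+1}] ⇒ (1 − 5/12z)y_{n+1} = (1 + 7/12z)y_n
  R(z) = (1 + 7/12z)/(1 − 5/12z).

Need |R(x)|<1, x<0.
x=-1.61: |R|=0.0364
R=−1: 1+7/12x = −1+5/12x ⇒ -1/6x=2 ⇒ x=2/(-1/6)=-12.0000
Confirm numerically:
  x=-10.145: |R|=0.94085 <1
  x=-9.959: |R|=0.93394 <1
  x=-9.053: |R|=0.89708 <1
  x=-7.443: |R|=0.81481 <1
  x=-12.492: |R|=1.01322 >1
  x=-12.027: |R|=1.00075 >1
So |R|<1 on (-12.0000, 0).

z∈(-12.0000,0).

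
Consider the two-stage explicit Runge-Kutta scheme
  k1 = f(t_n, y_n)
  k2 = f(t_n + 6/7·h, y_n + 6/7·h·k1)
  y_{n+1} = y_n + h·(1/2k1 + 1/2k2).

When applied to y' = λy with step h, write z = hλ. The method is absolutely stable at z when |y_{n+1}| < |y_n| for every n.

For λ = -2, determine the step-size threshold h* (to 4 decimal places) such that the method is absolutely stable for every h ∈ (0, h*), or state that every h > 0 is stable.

With y'=λy (z=hλ):
  k1=λy_n ⇒ h·k1=z·y_n;  k2=λ(1+6/7z)y_n ⇒ h·k2=z(1+6/7z)y_n
  y_{n+1}/y_n = 1 + 1/2z + 1/2z(1+6/7z) = 1 + z + 3/7z²
  so R(z) = 1 + z + 3/7z².

Find x<0 with |R(x)|<1.
x=-1.59: |R|=0.4935
R=1: x+3/7x²=0 ⇒ x=−7/3=-2.3333; min R=1−1/(4·3/7)=0.4167>−1
Confirm numerically:
  x=-2.007: |R|=0.71931 <1
  x=-1.195: |R|=0.41701 <1
  x=-1.010: |R|=0.42719 <1
  x=-2.753: |R|=1.49515 >1
  x=-2.659: |R|=1.37112 >1
So |R|<1 on (-2.3333, 0).

(-2.3333,0); λ=-2 ⇒ h* = (7/3)/2 = 1.1667.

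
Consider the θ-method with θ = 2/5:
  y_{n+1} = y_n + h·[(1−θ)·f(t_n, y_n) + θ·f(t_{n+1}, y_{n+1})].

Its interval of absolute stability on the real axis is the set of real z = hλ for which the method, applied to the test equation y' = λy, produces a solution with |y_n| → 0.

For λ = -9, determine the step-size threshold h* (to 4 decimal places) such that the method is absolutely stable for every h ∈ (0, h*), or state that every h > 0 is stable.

Test eqn y'=λy, z=hλ:
  y_{n+1} = y_n + z·[3/5·y_n + 2/5·y_{n+1}] ⇒ (1 − 2/5z)y_{n+1} = (1 + 3/5z)y_n
  R(z) = (1 + 3/5z)/(1 − 2/5z).

Find x<0 with |R(x)|<1.
x=-0.39: |R|=0.6626
R=−1: 1+3/5x = −1+2/5x ⇒ -1/5x=2 ⇒ x=2/(-1/5)=-10.0000
Confirm numerically:
  x=-8.448: |R|=0.92912 <1
  x=-5.471: |R|=0.71591 <1
  x=-4.869: |R|=0.65185 <1
  x=-4.055: |R|=0.54653 <1
  x=-10.490: |R|=1.01886 >1
  x=-10.229: |R|=1.00900 >1
  x=-10.131: |R|=1.00519 >1
Stable set (-10.0000, 0).

(-10.0000,0); λ=-9 ⇒ h* = (10)/9 = 1.1111.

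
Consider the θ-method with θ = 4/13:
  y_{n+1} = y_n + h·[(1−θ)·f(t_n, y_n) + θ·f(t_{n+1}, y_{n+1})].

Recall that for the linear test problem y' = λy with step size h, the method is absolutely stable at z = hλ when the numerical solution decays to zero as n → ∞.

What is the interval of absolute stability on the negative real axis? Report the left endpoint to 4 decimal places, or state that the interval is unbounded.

z∈(-5.2000,0).

Test eqn y'=λy, z=hλ:
  y_{n+1} = y_n + z·[9/13·y_n + 4/13·y_{n+1}] ⇒ (1 − 4/13z)y_{n+1} = (1 + 9/13z)y_n
  so R(z) = (1 + 9/13z)/(1 − 4/13z).

Need |R(x)|<1, x<0.
x=-0.61: |R|=0.4864
R=−1: 1+9/13x = −1+4/13x ⇒ -5/13x=2 ⇒ x=2/(-5/13)=-5.2000
Confirm numerically:
  x=-4.640: |R|=0.91128 <1
  x=-3.103: |R|=0.58740 <1
  x=-2.312: |R|=0.35095 <1
  x=-2.237: |R|=0.32500 <1
  x=-5.755: |R|=1.07704 >1
  x=-5.267: |R|=1.00983 >1
Stable set (-5.2000, 0).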